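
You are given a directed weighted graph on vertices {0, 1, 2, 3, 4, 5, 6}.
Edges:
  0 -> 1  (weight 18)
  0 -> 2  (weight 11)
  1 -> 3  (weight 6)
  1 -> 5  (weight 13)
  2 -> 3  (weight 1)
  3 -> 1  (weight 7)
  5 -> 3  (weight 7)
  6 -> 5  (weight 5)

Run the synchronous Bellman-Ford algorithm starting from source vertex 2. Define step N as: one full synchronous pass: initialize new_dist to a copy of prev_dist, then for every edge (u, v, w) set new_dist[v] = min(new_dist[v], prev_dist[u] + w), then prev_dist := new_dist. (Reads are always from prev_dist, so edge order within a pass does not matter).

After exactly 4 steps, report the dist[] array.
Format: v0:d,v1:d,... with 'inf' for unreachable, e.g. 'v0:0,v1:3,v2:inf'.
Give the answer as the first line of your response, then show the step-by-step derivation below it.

v0:inf,v1:8,v2:0,v3:1,v4:inf,v5:21,v6:inf

step 1: dist = v0:inf,v1:inf,v2:0,v3:1,v4:inf,v5:inf,v6:inf
step 2: dist = v0:inf,v1:8,v2:0,v3:1,v4:inf,v5:inf,v6:inf
step 3: dist = v0:inf,v1:8,v2:0,v3:1,v4:inf,v5:21,v6:inf
step 4: dist = v0:inf,v1:8,v2:0,v3:1,v4:inf,v5:21,v6:inf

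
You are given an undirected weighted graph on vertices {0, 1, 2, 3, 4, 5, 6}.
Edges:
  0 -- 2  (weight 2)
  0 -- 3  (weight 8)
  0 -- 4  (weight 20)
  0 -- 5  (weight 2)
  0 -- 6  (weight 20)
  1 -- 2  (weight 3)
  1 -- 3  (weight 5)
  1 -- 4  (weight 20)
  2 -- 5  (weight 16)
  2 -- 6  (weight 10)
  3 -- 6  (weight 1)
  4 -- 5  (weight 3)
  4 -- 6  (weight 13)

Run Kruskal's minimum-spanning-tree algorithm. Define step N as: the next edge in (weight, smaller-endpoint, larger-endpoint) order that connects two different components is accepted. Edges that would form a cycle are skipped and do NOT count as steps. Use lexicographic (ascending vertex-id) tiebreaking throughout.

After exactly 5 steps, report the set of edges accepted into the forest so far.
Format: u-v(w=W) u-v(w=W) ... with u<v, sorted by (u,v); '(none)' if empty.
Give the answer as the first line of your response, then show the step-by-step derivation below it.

0-2(w=2) 0-5(w=2) 1-2(w=3) 3-6(w=1) 4-5(w=3)

step 1: add edge 3-6 (w=1); MST = {3-6(w=1)}
step 2: add edge 0-2 (w=2); MST = {0-2(w=2) 3-6(w=1)}
step 3: add edge 0-5 (w=2); MST = {0-2(w=2) 0-5(w=2) 3-6(w=1)}
step 4: add edge 1-2 (w=3); MST = {0-2(w=2) 0-5(w=2) 1-2(w=3) 3-6(w=1)}
step 5: add edge 4-5 (w=3); MST = {0-2(w=2) 0-5(w=2) 1-2(w=3) 3-6(w=1) 4-5(w=3)}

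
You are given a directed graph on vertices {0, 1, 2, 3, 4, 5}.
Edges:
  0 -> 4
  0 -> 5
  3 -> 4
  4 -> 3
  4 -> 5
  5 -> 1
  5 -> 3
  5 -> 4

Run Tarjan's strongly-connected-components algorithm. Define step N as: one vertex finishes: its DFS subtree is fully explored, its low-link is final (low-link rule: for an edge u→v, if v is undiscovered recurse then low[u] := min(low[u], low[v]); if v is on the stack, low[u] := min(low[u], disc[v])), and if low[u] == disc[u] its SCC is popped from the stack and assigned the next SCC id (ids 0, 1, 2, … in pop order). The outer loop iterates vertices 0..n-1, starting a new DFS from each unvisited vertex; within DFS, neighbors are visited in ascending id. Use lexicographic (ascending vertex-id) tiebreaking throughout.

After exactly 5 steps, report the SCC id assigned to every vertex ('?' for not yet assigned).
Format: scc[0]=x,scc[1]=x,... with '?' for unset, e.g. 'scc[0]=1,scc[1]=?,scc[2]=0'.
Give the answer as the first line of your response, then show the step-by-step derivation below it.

scc[0]=2,scc[1]=0,scc[2]=?,scc[3]=1,scc[4]=1,scc[5]=1

step 1: low=(low[0]=0,low[1]=?,low[2]=?,low[3]=1,low[4]=1,low[5]=?); scc=(scc[0]=?,scc[1]=?,scc[2]=?,scc[3]=?,scc[4]=?,scc[5]=?)
step 2: low=(low[0]=0,low[1]=4,low[2]=?,low[3]=1,low[4]=1,low[5]=3); scc=(scc[0]=?,scc[1]=0,scc[2]=?,scc[3]=?,scc[4]=?,scc[5]=?)
step 3: low=(low[0]=0,low[1]=4,low[2]=?,low[3]=1,low[4]=1,low[5]=1); scc=(scc[0]=?,scc[1]=0,scc[2]=?,scc[3]=?,scc[4]=?,scc[5]=?)
step 4: low=(low[0]=0,low[1]=4,low[2]=?,low[3]=1,low[4]=1,low[5]=1); scc=(scc[0]=?,scc[1]=0,scc[2]=?,scc[3]=1,scc[4]=1,scc[5]=1)
step 5: low=(low[0]=0,low[1]=4,low[2]=?,low[3]=1,low[4]=1,low[5]=1); scc=(scc[0]=2,scc[1]=0,scc[2]=?,scc[3]=1,scc[4]=1,scc[5]=1)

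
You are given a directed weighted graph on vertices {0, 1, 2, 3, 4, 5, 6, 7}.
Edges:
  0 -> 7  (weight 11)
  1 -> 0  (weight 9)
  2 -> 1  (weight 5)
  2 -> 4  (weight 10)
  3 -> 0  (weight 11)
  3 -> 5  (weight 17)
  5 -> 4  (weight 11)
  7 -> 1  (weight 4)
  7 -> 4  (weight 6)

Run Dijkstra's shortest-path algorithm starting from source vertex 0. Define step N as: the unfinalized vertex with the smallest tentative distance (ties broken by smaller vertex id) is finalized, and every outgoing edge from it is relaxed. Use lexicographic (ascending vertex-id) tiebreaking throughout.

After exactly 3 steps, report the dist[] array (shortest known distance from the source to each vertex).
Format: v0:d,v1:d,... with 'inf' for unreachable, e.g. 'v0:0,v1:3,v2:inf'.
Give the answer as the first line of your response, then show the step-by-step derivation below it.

v0:0,v1:15,v2:inf,v3:inf,v4:17,v5:inf,v6:inf,v7:11

step 1: dist = v0:0,v1:inf,v2:inf,v3:inf,v4:inf,v5:inf,v6:inf,v7:11
step 2: dist = v0:0,v1:15,v2:inf,v3:inf,v4:17,v5:inf,v6:inf,v7:11
step 3: dist = v0:0,v1:15,v2:inf,v3:inf,v4:17,v5:inf,v6:inf,v7:11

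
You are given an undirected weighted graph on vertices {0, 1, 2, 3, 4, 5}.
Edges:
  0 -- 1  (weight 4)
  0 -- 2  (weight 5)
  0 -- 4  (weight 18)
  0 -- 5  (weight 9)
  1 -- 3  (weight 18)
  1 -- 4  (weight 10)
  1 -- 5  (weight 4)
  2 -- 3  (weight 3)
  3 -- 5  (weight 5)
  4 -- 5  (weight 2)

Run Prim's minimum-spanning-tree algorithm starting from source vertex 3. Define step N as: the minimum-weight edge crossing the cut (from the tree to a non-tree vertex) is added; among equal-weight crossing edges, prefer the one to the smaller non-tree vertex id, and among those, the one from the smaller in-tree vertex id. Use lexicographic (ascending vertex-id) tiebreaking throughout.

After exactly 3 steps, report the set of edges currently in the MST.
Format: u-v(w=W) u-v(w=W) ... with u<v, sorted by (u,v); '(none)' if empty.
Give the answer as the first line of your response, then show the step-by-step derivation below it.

0-1(w=4) 0-2(w=5) 2-3(w=3)

step 1: add edge 2-3 (w=3); MST = {2-3(w=3)}
step 2: add edge 0-2 (w=5); MST = {0-2(w=5) 2-3(w=3)}
step 3: add edge 0-1 (w=4); MST = {0-1(w=4) 0-2(w=5) 2-3(w=3)}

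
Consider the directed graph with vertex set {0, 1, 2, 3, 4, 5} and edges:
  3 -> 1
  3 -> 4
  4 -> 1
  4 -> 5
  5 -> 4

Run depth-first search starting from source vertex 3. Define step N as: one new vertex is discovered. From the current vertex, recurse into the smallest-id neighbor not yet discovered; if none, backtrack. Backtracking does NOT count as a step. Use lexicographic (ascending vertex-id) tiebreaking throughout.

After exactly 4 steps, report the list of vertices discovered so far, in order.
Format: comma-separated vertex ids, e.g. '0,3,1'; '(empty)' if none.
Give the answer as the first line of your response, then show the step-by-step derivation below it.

3,1,4,5

step 1: discover 3; path=3; order=3
step 2: discover 1; path=3>1; order=3,1
step 3: discover 4; path=3>4; order=3,1,4
step 4: discover 5; path=3>4>5; order=3,1,4,5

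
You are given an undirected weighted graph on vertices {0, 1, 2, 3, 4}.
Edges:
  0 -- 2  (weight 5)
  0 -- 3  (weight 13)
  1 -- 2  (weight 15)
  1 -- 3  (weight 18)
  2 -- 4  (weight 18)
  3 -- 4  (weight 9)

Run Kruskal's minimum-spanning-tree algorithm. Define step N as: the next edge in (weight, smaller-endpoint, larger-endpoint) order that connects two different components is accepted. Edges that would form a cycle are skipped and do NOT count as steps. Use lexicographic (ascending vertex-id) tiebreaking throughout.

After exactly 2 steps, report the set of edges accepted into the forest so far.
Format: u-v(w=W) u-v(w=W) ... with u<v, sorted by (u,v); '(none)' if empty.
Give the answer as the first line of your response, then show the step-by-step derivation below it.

0-2(w=5) 3-4(w=9)

step 1: add edge 0-2 (w=5); MST = {0-2(w=5)}
step 2: add edge 3-4 (w=9); MST = {0-2(w=5) 3-4(w=9)}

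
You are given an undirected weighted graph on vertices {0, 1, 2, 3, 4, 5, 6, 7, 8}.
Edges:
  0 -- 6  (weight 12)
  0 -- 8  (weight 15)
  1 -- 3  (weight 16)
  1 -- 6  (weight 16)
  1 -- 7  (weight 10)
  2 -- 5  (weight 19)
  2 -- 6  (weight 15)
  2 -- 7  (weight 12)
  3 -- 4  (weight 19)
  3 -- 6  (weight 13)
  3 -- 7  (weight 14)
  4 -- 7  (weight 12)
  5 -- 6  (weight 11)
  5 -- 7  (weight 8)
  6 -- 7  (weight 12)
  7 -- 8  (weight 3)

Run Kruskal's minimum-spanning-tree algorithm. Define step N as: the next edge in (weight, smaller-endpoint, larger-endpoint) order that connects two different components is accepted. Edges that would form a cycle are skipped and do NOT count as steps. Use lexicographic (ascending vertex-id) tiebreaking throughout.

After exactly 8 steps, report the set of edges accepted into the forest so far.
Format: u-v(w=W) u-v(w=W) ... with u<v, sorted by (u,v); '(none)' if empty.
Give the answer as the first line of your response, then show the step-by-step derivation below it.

0-6(w=12) 1-7(w=10) 2-7(w=12) 3-6(w=13) 4-7(w=12) 5-6(w=11) 5-7(w=8) 7-8(w=3)

step 1: add edge 7-8 (w=3); MST = {7-8(w=3)}
step 2: add edge 5-7 (w=8); MST = {5-7(w=8) 7-8(w=3)}
step 3: add edge 1-7 (w=10); MST = {1-7(w=10) 5-7(w=8) 7-8(w=3)}
step 4: add edge 5-6 (w=11); MST = {1-7(w=10) 5-6(w=11) 5-7(w=8) 7-8(w=3)}
step 5: add edge 0-6 (w=12); MST = {0-6(w=12) 1-7(w=10) 5-6(w=11) 5-7(w=8) 7-8(w=3)}
step 6: add edge 2-7 (w=12); MST = {0-6(w=12) 1-7(w=10) 2-7(w=12) 5-6(w=11) 5-7(w=8) 7-8(w=3)}
step 7: add edge 4-7 (w=12); MST = {0-6(w=12) 1-7(w=10) 2-7(w=12) 4-7(w=12) 5-6(w=11) 5-7(w=8) 7-8(w=3)}
step 8: add edge 3-6 (w=13); MST = {0-6(w=12) 1-7(w=10) 2-7(w=12) 3-6(w=13) 4-7(w=12) 5-6(w=11) 5-7(w=8) 7-8(w=3)}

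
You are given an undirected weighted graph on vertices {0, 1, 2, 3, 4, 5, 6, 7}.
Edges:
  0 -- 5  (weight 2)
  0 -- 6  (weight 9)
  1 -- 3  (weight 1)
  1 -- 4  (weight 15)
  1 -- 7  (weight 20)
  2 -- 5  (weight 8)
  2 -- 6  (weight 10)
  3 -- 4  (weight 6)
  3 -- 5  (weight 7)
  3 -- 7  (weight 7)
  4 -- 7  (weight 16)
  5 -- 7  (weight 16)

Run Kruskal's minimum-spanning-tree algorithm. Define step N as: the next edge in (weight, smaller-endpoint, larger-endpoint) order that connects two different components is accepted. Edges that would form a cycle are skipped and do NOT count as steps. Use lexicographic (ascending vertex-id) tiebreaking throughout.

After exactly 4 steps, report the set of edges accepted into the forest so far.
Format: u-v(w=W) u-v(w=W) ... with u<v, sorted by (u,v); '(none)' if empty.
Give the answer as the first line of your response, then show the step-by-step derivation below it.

0-5(w=2) 1-3(w=1) 3-4(w=6) 3-5(w=7)

step 1: add edge 1-3 (w=1); MST = {1-3(w=1)}
step 2: add edge 0-5 (w=2); MST = {0-5(w=2) 1-3(w=1)}
step 3: add edge 3-4 (w=6); MST = {0-5(w=2) 1-3(w=1) 3-4(w=6)}
step 4: add edge 3-5 (w=7); MST = {0-5(w=2) 1-3(w=1) 3-4(w=6) 3-5(w=7)}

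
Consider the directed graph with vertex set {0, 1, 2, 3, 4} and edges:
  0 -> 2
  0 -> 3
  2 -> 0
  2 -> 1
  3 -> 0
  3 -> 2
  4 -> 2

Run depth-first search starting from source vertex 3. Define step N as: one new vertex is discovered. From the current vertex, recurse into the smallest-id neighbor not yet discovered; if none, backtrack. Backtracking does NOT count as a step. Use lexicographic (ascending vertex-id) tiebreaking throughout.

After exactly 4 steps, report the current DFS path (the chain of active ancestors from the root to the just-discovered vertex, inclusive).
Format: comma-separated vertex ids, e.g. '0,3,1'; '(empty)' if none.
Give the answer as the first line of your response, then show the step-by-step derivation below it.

3,0,2,1

step 1: discover 3; path=3; order=3
step 2: discover 0; path=3>0; order=3,0
step 3: discover 2; path=3>0>2; order=3,0,2
step 4: discover 1; path=3>0>2>1; order=3,0,2,1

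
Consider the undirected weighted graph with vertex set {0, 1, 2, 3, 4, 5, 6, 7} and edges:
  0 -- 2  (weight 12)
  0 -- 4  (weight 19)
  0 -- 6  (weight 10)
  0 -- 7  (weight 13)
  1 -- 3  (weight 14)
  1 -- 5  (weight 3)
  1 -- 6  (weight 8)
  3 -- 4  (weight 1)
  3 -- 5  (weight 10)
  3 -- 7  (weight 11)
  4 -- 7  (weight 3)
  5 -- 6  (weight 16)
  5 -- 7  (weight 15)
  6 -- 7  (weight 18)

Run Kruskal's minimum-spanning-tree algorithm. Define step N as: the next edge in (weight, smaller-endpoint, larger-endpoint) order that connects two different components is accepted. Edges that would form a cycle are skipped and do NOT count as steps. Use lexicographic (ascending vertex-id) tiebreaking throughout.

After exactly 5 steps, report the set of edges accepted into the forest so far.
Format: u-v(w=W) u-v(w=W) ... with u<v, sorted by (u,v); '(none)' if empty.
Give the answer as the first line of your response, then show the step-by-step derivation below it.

0-6(w=10) 1-5(w=3) 1-6(w=8) 3-4(w=1) 4-7(w=3)

step 1: add edge 3-4 (w=1); MST = {3-4(w=1)}
step 2: add edge 1-5 (w=3); MST = {1-5(w=3) 3-4(w=1)}
step 3: add edge 4-7 (w=3); MST = {1-5(w=3) 3-4(w=1) 4-7(w=3)}
step 4: add edge 1-6 (w=8); MST = {1-5(w=3) 1-6(w=8) 3-4(w=1) 4-7(w=3)}
step 5: add edge 0-6 (w=10); MST = {0-6(w=10) 1-5(w=3) 1-6(w=8) 3-4(w=1) 4-7(w=3)}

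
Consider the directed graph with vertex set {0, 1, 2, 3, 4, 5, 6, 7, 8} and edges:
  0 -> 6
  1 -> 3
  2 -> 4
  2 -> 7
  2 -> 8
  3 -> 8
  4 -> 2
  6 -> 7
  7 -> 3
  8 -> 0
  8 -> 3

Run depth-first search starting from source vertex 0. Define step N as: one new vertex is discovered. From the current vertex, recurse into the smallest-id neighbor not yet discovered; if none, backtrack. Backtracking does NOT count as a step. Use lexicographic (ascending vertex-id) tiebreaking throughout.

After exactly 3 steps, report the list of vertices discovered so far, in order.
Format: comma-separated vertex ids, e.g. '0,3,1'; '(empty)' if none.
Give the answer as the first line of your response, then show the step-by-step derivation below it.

0,6,7

step 1: discover 0; path=0; order=0
step 2: discover 6; path=0>6; order=0,6
step 3: discover 7; path=0>6>7; order=0,6,7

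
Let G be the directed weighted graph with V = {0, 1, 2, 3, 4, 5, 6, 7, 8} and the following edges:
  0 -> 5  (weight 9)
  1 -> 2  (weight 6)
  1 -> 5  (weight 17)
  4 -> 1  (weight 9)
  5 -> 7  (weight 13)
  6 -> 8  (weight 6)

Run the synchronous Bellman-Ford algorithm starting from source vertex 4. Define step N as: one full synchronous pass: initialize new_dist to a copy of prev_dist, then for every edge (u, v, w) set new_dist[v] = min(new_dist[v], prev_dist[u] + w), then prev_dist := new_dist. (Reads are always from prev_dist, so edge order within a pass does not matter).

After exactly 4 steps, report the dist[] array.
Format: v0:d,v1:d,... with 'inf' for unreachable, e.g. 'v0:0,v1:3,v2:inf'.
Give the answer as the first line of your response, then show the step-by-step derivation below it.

v0:inf,v1:9,v2:15,v3:inf,v4:0,v5:26,v6:inf,v7:39,v8:inf

step 1: dist = v0:inf,v1:9,v2:inf,v3:inf,v4:0,v5:inf,v6:inf,v7:inf,v8:inf
step 2: dist = v0:inf,v1:9,v2:15,v3:inf,v4:0,v5:26,v6:inf,v7:inf,v8:inf
step 3: dist = v0:inf,v1:9,v2:15,v3:inf,v4:0,v5:26,v6:inf,v7:39,v8:inf
step 4: dist = v0:inf,v1:9,v2:15,v3:inf,v4:0,v5:26,v6:inf,v7:39,v8:inf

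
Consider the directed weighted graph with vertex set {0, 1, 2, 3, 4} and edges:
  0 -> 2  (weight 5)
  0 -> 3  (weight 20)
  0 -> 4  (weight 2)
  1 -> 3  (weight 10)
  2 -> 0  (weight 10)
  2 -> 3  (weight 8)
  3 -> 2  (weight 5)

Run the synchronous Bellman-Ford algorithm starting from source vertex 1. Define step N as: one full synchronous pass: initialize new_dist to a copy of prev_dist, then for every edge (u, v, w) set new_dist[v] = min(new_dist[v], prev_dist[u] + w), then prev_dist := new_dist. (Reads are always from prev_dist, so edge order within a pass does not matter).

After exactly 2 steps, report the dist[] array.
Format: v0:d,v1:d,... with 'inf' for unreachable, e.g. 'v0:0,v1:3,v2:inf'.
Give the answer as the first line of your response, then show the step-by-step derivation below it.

v0:inf,v1:0,v2:15,v3:10,v4:inf

step 1: dist = v0:inf,v1:0,v2:inf,v3:10,v4:inf
step 2: dist = v0:inf,v1:0,v2:15,v3:10,v4:inf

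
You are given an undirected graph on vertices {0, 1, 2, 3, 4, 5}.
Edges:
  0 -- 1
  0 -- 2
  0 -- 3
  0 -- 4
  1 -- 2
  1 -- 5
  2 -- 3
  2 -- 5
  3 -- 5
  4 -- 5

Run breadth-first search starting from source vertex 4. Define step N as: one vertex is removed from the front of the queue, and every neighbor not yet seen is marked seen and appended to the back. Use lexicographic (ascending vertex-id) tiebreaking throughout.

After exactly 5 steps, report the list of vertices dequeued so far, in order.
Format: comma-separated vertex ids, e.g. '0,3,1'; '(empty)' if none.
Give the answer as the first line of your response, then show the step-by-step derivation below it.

4,0,5,1,2

step 1: dequeue 4; queue=[0,5]; order=4
step 2: dequeue 0; queue=[5,1,2,3]; order=4,0
step 3: dequeue 5; queue=[1,2,3]; order=4,0,5
step 4: dequeue 1; queue=[2,3]; order=4,0,5,1
step 5: dequeue 2; queue=[3]; order=4,0,5,1,2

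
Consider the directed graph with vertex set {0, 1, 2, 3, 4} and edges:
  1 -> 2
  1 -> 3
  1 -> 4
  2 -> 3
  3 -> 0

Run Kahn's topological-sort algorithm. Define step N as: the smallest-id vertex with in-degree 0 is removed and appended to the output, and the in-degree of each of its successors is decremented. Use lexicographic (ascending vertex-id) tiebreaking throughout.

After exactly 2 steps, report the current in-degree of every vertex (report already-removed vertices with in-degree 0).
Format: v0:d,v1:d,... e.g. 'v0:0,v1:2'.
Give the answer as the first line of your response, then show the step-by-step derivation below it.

v0:1,v1:0,v2:0,v3:0,v4:0

step 1: output 1; order=[1]; indeg=(1,0,0,1,0)
step 2: output 2; order=[1,2]; indeg=(1,0,0,0,0)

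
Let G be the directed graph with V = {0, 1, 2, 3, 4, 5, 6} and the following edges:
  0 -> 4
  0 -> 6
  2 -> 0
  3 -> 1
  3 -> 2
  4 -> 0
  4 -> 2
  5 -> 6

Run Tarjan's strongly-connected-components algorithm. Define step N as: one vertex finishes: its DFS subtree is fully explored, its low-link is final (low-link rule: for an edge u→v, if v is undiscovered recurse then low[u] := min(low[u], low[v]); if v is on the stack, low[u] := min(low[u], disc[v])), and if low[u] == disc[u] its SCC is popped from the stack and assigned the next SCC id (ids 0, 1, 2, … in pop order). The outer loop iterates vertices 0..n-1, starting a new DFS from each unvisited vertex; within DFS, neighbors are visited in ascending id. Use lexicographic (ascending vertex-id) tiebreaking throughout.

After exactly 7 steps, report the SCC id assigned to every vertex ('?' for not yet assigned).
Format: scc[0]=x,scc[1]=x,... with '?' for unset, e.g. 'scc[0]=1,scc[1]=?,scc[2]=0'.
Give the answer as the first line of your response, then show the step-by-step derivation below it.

scc[0]=1,scc[1]=2,scc[2]=1,scc[3]=3,scc[4]=1,scc[5]=4,scc[6]=0

step 1: low=(low[0]=0,low[1]=?,low[2]=0,low[3]=?,low[4]=0,low[5]=?,low[6]=?); scc=(scc[0]=?,scc[1]=?,scc[2]=?,scc[3]=?,scc[4]=?,scc[5]=?,scc[6]=?)
step 2: low=(low[0]=0,low[1]=?,low[2]=0,low[3]=?,low[4]=0,low[5]=?,low[6]=?); scc=(scc[0]=?,scc[1]=?,scc[2]=?,scc[3]=?,scc[4]=?,scc[5]=?,scc[6]=?)
step 3: low=(low[0]=0,low[1]=?,low[2]=0,low[3]=?,low[4]=0,low[5]=?,low[6]=3); scc=(scc[0]=?,scc[1]=?,scc[2]=?,scc[3]=?,scc[4]=?,scc[5]=?,scc[6]=0)
step 4: low=(low[0]=0,low[1]=?,low[2]=0,low[3]=?,low[4]=0,low[5]=?,low[6]=3); scc=(scc[0]=1,scc[1]=?,scc[2]=1,scc[3]=?,scc[4]=1,scc[5]=?,scc[6]=0)
step 5: low=(low[0]=0,low[1]=4,low[2]=0,low[3]=?,low[4]=0,low[5]=?,low[6]=3); scc=(scc[0]=1,scc[1]=2,scc[2]=1,scc[3]=?,scc[4]=1,scc[5]=?,scc[6]=0)
step 6: low=(low[0]=0,low[1]=4,low[2]=0,low[3]=5,low[4]=0,low[5]=?,low[6]=3); scc=(scc[0]=1,scc[1]=2,scc[2]=1,scc[3]=3,scc[4]=1,scc[5]=?,scc[6]=0)
step 7: low=(low[0]=0,low[1]=4,low[2]=0,low[3]=5,low[4]=0,low[5]=6,low[6]=3); scc=(scc[0]=1,scc[1]=2,scc[2]=1,scc[3]=3,scc[4]=1,scc[5]=4,scc[6]=0)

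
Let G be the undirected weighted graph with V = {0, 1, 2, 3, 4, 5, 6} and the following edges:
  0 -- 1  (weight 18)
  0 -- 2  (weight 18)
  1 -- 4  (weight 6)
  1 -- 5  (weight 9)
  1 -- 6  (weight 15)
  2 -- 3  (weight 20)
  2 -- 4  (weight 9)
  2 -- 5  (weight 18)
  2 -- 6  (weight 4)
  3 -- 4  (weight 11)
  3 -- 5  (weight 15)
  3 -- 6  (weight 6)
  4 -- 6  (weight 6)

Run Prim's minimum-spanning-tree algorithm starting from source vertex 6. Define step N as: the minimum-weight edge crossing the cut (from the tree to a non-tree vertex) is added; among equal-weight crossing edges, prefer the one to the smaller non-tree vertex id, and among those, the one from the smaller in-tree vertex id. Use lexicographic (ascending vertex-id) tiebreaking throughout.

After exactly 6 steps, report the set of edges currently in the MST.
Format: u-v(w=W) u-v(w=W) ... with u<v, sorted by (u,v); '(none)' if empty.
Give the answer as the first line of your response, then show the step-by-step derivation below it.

0-1(w=18) 1-4(w=6) 1-5(w=9) 2-6(w=4) 3-6(w=6) 4-6(w=6)

step 1: add edge 2-6 (w=4); MST = {2-6(w=4)}
step 2: add edge 3-6 (w=6); MST = {2-6(w=4) 3-6(w=6)}
step 3: add edge 4-6 (w=6); MST = {2-6(w=4) 3-6(w=6) 4-6(w=6)}
step 4: add edge 1-4 (w=6); MST = {1-4(w=6) 2-6(w=4) 3-6(w=6) 4-6(w=6)}
step 5: add edge 1-5 (w=9); MST = {1-4(w=6) 1-5(w=9) 2-6(w=4) 3-6(w=6) 4-6(w=6)}
step 6: add edge 0-1 (w=18); MST = {0-1(w=18) 1-4(w=6) 1-5(w=9) 2-6(w=4) 3-6(w=6) 4-6(w=6)}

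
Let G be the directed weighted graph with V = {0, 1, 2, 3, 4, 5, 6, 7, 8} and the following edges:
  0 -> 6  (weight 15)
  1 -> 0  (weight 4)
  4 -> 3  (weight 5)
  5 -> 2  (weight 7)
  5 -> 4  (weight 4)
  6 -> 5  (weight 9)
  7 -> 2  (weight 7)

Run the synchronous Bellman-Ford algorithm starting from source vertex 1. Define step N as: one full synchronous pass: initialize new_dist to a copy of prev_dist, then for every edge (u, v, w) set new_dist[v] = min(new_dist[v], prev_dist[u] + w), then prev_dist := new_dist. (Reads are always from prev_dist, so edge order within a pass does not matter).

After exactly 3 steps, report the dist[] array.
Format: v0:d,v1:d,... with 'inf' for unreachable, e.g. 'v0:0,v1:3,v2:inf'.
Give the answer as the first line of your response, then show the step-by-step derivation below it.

v0:4,v1:0,v2:inf,v3:inf,v4:inf,v5:28,v6:19,v7:inf,v8:inf

step 1: dist = v0:4,v1:0,v2:inf,v3:inf,v4:inf,v5:inf,v6:inf,v7:inf,v8:inf
step 2: dist = v0:4,v1:0,v2:inf,v3:inf,v4:inf,v5:inf,v6:19,v7:inf,v8:inf
step 3: dist = v0:4,v1:0,v2:inf,v3:inf,v4:inf,v5:28,v6:19,v7:inf,v8:inf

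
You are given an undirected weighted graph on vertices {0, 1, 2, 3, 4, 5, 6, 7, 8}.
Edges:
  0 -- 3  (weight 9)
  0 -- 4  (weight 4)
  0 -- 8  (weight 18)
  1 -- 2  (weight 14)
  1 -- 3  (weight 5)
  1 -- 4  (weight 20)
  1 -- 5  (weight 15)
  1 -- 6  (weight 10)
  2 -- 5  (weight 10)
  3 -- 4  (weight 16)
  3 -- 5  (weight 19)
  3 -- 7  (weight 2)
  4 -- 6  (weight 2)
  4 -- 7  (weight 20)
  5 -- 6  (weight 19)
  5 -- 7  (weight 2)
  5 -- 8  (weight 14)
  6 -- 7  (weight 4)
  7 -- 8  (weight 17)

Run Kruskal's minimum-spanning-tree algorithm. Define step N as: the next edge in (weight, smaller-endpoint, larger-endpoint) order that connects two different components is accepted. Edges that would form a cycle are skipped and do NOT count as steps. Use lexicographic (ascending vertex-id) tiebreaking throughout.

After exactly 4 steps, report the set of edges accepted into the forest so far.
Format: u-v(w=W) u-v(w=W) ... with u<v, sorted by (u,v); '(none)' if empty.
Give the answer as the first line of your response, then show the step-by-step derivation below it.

0-4(w=4) 3-7(w=2) 4-6(w=2) 5-7(w=2)

step 1: add edge 3-7 (w=2); MST = {3-7(w=2)}
step 2: add edge 4-6 (w=2); MST = {3-7(w=2) 4-6(w=2)}
step 3: add edge 5-7 (w=2); MST = {3-7(w=2) 4-6(w=2) 5-7(w=2)}
step 4: add edge 0-4 (w=4); MST = {0-4(w=4) 3-7(w=2) 4-6(w=2) 5-7(w=2)}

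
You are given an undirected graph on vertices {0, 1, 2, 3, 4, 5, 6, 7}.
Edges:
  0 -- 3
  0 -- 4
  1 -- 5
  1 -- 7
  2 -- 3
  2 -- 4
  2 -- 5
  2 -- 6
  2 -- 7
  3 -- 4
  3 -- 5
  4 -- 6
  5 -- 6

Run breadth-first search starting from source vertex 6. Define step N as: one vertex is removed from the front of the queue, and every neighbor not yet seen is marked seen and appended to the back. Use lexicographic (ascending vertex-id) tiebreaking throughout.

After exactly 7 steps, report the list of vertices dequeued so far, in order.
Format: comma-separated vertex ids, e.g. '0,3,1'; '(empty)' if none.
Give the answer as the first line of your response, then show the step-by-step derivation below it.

6,2,4,5,3,7,0

step 1: dequeue 6; queue=[2,4,5]; order=6
step 2: dequeue 2; queue=[4,5,3,7]; order=6,2
step 3: dequeue 4; queue=[5,3,7,0]; order=6,2,4
step 4: dequeue 5; queue=[3,7,0,1]; order=6,2,4,5
step 5: dequeue 3; queue=[7,0,1]; order=6,2,4,5,3
step 6: dequeue 7; queue=[0,1]; order=6,2,4,5,3,7
step 7: dequeue 0; queue=[1]; order=6,2,4,5,3,7,0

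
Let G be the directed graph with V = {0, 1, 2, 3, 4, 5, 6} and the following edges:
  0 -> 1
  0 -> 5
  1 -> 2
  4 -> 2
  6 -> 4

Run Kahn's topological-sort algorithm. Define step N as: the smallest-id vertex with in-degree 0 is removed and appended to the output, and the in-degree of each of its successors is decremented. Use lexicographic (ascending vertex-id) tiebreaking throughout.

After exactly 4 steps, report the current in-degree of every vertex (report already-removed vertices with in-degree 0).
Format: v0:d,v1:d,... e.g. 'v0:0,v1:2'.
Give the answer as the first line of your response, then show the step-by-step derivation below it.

v0:0,v1:0,v2:1,v3:0,v4:1,v5:0,v6:0

step 1: output 0; order=[0]; indeg=(0,0,2,0,1,0,0)
step 2: output 1; order=[0,1]; indeg=(0,0,1,0,1,0,0)
step 3: output 3; order=[0,1,3]; indeg=(0,0,1,0,1,0,0)
step 4: output 5; order=[0,1,3,5]; indeg=(0,0,1,0,1,0,0)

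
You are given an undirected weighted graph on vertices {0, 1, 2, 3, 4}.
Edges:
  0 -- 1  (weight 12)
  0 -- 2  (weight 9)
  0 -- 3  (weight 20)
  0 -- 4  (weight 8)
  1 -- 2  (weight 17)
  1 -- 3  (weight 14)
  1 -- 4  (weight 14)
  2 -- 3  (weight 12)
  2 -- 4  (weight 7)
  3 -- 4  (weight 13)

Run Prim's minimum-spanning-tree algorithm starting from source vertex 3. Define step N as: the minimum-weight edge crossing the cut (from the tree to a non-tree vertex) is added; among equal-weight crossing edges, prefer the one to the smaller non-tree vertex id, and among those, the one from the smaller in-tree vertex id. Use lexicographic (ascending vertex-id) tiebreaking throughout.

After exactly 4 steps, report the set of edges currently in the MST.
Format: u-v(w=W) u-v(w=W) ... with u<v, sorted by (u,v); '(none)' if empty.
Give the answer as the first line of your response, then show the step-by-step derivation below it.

0-1(w=12) 0-4(w=8) 2-3(w=12) 2-4(w=7)

step 1: add edge 2-3 (w=12); MST = {2-3(w=12)}
step 2: add edge 2-4 (w=7); MST = {2-3(w=12) 2-4(w=7)}
step 3: add edge 0-4 (w=8); MST = {0-4(w=8) 2-3(w=12) 2-4(w=7)}
step 4: add edge 0-1 (w=12); MST = {0-1(w=12) 0-4(w=8) 2-3(w=12) 2-4(w=7)}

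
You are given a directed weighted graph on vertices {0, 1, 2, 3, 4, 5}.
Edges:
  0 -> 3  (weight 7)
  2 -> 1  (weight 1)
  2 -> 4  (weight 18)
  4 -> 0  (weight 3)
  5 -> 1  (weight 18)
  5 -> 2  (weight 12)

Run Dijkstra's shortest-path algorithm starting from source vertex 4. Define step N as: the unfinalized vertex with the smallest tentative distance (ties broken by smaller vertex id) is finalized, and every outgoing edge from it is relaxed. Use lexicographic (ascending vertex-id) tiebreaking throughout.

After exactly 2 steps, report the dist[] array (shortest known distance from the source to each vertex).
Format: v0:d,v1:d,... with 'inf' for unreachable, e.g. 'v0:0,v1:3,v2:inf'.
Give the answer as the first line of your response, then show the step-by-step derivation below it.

v0:3,v1:inf,v2:inf,v3:10,v4:0,v5:inf

step 1: dist = v0:3,v1:inf,v2:inf,v3:inf,v4:0,v5:inf
step 2: dist = v0:3,v1:inf,v2:inf,v3:10,v4:0,v5:inf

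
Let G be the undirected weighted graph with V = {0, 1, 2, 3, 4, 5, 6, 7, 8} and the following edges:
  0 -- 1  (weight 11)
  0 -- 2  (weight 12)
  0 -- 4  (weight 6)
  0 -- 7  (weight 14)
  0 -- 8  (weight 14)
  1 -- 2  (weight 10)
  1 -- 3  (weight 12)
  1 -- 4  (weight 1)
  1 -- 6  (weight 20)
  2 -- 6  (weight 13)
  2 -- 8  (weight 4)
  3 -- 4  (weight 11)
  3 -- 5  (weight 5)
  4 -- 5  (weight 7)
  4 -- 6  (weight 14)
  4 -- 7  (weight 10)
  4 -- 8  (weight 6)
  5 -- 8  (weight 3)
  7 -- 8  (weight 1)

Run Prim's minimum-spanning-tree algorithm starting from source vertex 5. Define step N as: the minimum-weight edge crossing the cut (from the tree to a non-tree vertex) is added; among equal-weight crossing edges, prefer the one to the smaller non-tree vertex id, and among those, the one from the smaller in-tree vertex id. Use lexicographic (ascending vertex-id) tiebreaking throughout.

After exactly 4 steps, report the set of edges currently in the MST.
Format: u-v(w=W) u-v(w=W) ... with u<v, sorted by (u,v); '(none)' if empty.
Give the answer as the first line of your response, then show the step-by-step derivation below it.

2-8(w=4) 3-5(w=5) 5-8(w=3) 7-8(w=1)

step 1: add edge 5-8 (w=3); MST = {5-8(w=3)}
step 2: add edge 7-8 (w=1); MST = {5-8(w=3) 7-8(w=1)}
step 3: add edge 2-8 (w=4); MST = {2-8(w=4) 5-8(w=3) 7-8(w=1)}
step 4: add edge 3-5 (w=5); MST = {2-8(w=4) 3-5(w=5) 5-8(w=3) 7-8(w=1)}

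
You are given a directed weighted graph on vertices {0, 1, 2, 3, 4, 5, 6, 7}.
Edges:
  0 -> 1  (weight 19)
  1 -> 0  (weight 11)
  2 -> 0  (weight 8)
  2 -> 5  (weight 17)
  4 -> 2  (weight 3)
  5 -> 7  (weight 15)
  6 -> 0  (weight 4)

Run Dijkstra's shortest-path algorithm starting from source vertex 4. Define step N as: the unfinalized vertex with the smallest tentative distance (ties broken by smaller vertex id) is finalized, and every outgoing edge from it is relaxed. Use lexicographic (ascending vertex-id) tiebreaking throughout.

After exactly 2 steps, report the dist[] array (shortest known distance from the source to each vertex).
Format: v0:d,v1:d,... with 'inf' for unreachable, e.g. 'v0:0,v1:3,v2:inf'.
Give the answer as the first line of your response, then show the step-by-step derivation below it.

v0:11,v1:inf,v2:3,v3:inf,v4:0,v5:20,v6:inf,v7:inf

step 1: dist = v0:inf,v1:inf,v2:3,v3:inf,v4:0,v5:inf,v6:inf,v7:inf
step 2: dist = v0:11,v1:inf,v2:3,v3:inf,v4:0,v5:20,v6:inf,v7:inf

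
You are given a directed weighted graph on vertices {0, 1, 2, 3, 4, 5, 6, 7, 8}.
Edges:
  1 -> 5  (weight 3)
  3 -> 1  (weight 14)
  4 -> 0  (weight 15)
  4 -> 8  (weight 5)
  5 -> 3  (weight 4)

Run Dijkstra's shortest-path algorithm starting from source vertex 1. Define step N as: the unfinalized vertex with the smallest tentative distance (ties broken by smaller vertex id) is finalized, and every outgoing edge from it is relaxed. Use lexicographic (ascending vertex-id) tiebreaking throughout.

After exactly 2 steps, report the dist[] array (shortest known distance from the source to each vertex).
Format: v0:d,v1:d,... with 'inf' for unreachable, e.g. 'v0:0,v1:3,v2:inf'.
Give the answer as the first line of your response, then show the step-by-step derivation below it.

v0:inf,v1:0,v2:inf,v3:7,v4:inf,v5:3,v6:inf,v7:inf,v8:inf

step 1: dist = v0:inf,v1:0,v2:inf,v3:inf,v4:inf,v5:3,v6:inf,v7:inf,v8:inf
step 2: dist = v0:inf,v1:0,v2:inf,v3:7,v4:inf,v5:3,v6:inf,v7:inf,v8:inf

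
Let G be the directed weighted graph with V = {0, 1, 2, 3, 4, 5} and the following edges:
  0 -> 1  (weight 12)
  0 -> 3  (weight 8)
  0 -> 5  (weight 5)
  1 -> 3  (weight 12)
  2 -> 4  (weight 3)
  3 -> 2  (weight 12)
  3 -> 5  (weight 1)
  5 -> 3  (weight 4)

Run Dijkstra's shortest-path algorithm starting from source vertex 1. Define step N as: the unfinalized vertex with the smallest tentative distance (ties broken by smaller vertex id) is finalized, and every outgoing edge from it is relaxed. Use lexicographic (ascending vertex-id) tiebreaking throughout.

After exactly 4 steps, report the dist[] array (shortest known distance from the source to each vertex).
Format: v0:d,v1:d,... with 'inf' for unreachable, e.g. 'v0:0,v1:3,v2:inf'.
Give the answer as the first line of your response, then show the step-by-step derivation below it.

v0:inf,v1:0,v2:24,v3:12,v4:27,v5:13

step 1: dist = v0:inf,v1:0,v2:inf,v3:12,v4:inf,v5:inf
step 2: dist = v0:inf,v1:0,v2:24,v3:12,v4:inf,v5:13
step 3: dist = v0:inf,v1:0,v2:24,v3:12,v4:inf,v5:13
step 4: dist = v0:inf,v1:0,v2:24,v3:12,v4:27,v5:13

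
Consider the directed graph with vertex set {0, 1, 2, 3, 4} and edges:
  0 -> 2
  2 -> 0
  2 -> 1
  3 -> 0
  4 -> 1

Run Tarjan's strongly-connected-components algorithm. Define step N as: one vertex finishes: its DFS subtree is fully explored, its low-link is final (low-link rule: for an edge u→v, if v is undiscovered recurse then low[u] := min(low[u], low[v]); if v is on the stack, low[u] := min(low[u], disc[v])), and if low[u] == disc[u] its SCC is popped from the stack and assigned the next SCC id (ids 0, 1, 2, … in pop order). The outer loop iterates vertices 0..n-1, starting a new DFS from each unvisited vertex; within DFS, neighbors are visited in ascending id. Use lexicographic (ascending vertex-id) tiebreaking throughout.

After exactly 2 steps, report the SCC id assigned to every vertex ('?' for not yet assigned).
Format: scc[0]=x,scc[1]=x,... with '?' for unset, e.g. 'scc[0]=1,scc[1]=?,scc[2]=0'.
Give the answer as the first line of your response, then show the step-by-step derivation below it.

scc[0]=?,scc[1]=0,scc[2]=?,scc[3]=?,scc[4]=?

step 1: low=(low[0]=0,low[1]=2,low[2]=0,low[3]=?,low[4]=?); scc=(scc[0]=?,scc[1]=0,scc[2]=?,scc[3]=?,scc[4]=?)
step 2: low=(low[0]=0,low[1]=2,low[2]=0,low[3]=?,low[4]=?); scc=(scc[0]=?,scc[1]=0,scc[2]=?,scc[3]=?,scc[4]=?)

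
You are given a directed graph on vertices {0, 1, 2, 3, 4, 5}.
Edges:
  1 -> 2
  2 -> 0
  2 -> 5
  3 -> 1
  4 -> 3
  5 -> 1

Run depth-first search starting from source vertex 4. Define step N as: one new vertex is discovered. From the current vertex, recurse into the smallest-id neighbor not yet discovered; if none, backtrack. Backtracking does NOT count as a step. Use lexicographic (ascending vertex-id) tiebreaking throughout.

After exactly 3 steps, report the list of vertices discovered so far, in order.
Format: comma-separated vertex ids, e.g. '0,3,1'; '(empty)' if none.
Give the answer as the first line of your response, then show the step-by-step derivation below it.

4,3,1

step 1: discover 4; path=4; order=4
step 2: discover 3; path=4>3; order=4,3
step 3: discover 1; path=4>3>1; order=4,3,1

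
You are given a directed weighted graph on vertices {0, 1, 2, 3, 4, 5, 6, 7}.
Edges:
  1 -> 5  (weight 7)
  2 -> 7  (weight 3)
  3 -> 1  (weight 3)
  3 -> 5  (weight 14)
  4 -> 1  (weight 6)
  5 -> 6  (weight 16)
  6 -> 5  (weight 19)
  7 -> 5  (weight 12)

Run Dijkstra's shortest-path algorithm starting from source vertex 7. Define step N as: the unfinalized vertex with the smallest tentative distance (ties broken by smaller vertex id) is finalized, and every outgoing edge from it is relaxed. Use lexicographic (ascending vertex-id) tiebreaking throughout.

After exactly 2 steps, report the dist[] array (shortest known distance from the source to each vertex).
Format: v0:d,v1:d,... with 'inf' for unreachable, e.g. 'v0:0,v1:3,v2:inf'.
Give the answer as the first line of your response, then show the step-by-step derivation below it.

v0:inf,v1:inf,v2:inf,v3:inf,v4:inf,v5:12,v6:28,v7:0

step 1: dist = v0:inf,v1:inf,v2:inf,v3:inf,v4:inf,v5:12,v6:inf,v7:0
step 2: dist = v0:inf,v1:inf,v2:inf,v3:inf,v4:inf,v5:12,v6:28,v7:0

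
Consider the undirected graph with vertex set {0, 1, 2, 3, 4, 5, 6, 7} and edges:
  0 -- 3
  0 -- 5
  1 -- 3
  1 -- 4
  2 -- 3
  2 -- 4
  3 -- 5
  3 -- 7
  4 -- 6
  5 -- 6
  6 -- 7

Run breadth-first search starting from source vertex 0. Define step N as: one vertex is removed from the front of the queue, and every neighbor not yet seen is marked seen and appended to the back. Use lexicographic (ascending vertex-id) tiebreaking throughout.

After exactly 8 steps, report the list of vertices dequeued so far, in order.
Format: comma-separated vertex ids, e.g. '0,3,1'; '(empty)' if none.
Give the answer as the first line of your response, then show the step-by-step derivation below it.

0,3,5,1,2,7,6,4

step 1: dequeue 0; queue=[3,5]; order=0
step 2: dequeue 3; queue=[5,1,2,7]; order=0,3
step 3: dequeue 5; queue=[1,2,7,6]; order=0,3,5
step 4: dequeue 1; queue=[2,7,6,4]; order=0,3,5,1
step 5: dequeue 2; queue=[7,6,4]; order=0,3,5,1,2
step 6: dequeue 7; queue=[6,4]; order=0,3,5,1,2,7
step 7: dequeue 6; queue=[4]; order=0,3,5,1,2,7,6
step 8: dequeue 4; queue=[(empty)]; order=0,3,5,1,2,7,6,4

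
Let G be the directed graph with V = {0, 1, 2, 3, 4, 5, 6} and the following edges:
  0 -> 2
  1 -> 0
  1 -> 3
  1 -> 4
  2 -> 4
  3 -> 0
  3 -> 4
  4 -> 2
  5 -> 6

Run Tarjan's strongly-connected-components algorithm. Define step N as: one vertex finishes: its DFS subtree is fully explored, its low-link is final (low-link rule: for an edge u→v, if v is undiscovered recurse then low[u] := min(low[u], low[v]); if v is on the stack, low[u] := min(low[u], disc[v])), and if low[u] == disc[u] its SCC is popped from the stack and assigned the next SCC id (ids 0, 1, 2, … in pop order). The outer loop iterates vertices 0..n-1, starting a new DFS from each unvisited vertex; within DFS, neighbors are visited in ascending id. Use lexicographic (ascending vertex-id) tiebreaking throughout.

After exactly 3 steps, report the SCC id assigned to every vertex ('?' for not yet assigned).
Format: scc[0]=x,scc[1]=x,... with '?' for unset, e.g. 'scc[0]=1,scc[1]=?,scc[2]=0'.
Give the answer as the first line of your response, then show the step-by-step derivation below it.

scc[0]=1,scc[1]=?,scc[2]=0,scc[3]=?,scc[4]=0,scc[5]=?,scc[6]=?

step 1: low=(low[0]=0,low[1]=?,low[2]=1,low[3]=?,low[4]=1,low[5]=?,low[6]=?); scc=(scc[0]=?,scc[1]=?,scc[2]=?,scc[3]=?,scc[4]=?,scc[5]=?,scc[6]=?)
step 2: low=(low[0]=0,low[1]=?,low[2]=1,low[3]=?,low[4]=1,low[5]=?,low[6]=?); scc=(scc[0]=?,scc[1]=?,scc[2]=0,scc[3]=?,scc[4]=0,scc[5]=?,scc[6]=?)
step 3: low=(low[0]=0,low[1]=?,low[2]=1,low[3]=?,low[4]=1,low[5]=?,low[6]=?); scc=(scc[0]=1,scc[1]=?,scc[2]=0,scc[3]=?,scc[4]=0,scc[5]=?,scc[6]=?)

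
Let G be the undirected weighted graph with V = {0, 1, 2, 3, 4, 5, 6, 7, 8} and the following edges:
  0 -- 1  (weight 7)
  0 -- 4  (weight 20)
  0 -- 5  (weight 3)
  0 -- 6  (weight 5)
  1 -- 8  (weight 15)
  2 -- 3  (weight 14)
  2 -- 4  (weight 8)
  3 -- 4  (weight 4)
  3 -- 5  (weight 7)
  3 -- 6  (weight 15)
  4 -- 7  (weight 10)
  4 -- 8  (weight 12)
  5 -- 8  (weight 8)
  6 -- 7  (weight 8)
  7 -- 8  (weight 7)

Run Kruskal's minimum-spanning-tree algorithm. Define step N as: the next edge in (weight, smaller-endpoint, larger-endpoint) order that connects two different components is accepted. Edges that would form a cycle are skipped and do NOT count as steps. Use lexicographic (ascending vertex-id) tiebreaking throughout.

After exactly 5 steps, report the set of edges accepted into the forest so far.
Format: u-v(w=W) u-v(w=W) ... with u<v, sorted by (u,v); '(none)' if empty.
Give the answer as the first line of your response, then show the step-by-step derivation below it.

0-1(w=7) 0-5(w=3) 0-6(w=5) 3-4(w=4) 3-5(w=7)

step 1: add edge 0-5 (w=3); MST = {0-5(w=3)}
step 2: add edge 3-4 (w=4); MST = {0-5(w=3) 3-4(w=4)}
step 3: add edge 0-6 (w=5); MST = {0-5(w=3) 0-6(w=5) 3-4(w=4)}
step 4: add edge 0-1 (w=7); MST = {0-1(w=7) 0-5(w=3) 0-6(w=5) 3-4(w=4)}
step 5: add edge 3-5 (w=7); MST = {0-1(w=7) 0-5(w=3) 0-6(w=5) 3-4(w=4) 3-5(w=7)}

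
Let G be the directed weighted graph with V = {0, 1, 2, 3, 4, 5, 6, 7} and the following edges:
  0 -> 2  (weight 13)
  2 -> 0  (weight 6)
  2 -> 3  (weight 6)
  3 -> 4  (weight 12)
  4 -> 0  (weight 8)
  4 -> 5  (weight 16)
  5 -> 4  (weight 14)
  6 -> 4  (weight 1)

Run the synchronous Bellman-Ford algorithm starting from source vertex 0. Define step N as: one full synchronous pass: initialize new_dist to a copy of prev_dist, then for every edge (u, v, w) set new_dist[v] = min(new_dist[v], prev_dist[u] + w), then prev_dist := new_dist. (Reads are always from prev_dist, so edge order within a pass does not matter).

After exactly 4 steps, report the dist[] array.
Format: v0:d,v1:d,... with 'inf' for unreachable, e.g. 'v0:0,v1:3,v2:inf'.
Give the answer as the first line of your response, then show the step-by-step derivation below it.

v0:0,v1:inf,v2:13,v3:19,v4:31,v5:47,v6:inf,v7:inf

step 1: dist = v0:0,v1:inf,v2:13,v3:inf,v4:inf,v5:inf,v6:inf,v7:inf
step 2: dist = v0:0,v1:inf,v2:13,v3:19,v4:inf,v5:inf,v6:inf,v7:inf
step 3: dist = v0:0,v1:inf,v2:13,v3:19,v4:31,v5:inf,v6:inf,v7:inf
step 4: dist = v0:0,v1:inf,v2:13,v3:19,v4:31,v5:47,v6:inf,v7:inf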